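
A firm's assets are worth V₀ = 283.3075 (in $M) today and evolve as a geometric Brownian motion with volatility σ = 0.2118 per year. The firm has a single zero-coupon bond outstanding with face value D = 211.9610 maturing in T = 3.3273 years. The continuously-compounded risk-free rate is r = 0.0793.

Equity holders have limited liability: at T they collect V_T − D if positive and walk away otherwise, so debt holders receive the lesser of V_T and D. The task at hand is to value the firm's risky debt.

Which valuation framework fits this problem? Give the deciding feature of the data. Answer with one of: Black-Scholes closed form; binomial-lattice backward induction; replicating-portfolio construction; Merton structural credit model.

Key observation: a levered firm with one bullet debt due at 3.3273 years is the canonical structural-credit setup: equity is a call on the firm's assets struck at the face value.

framework: Merton structural credit model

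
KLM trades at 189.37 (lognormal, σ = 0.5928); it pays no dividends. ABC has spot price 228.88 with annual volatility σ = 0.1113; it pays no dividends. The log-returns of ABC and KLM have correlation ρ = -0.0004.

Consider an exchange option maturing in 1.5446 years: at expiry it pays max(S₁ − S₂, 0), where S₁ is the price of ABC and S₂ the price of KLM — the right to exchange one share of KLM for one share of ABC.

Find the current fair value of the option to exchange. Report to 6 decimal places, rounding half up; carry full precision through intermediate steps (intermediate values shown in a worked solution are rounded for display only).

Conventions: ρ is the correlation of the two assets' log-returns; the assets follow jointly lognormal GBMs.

σ_eff = √(σ₁² + σ₂² − 2ρσ₁σ₂) = √(0.1113² + 0.5928² − 2·-0.0004·0.1113·0.5928) = 0.603202
d₁ = (ln(S₁/S₂) + (q₂ − q₁ + σ_eff²/2)T) / (σ_eff√T) = (ln(228.88/189.37) + (0.0 − 0.0 + 0.181926)·1.5446) / 0.749671 = 0.627606
d₂ = d₁ − σ_eff√T = 0.627606 − 0.749671 = -0.122064
N(d₁) = 0.734869,  N(d₂) = 0.451424
V = S₁·e^{−q₁T}·N(d₁) − S₂·e^{−q₂T}·N(d₂) = 168.196841 − 85.486169 = 82.710672
Key observation: r never enters — measured in units of KLM, the claim is a call on S₁/S₂ struck at 1, so only the dividend yields and σ_eff matter.

exchange price = 82.710672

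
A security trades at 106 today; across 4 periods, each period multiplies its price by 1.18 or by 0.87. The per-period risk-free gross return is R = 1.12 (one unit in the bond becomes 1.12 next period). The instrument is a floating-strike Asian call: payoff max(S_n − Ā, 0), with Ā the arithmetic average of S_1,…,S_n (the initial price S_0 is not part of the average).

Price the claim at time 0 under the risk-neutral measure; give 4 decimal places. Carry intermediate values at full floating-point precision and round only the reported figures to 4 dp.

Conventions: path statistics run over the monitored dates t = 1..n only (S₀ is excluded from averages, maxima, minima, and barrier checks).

price = 16.3647

With p* = (R−d)/(u−d) = 0.8065, sum probability × payoff across the paths and divide by R^4.
Enumerate all 2^4 = 16 price paths (U = up ×1.18, D = down ×0.87); each path with k up-moves has probability p*^k·(1−p*)^(4−k).
DDDD: Ā=75.7450, payoff=0.0000, prob=0.001403
UDDD: Ā=102.7346, payoff=0.0000, prob=0.005847
DUDD: Ā=94.5196, payoff=0.0000, prob=0.005847
UUDD: Ā=128.1989, payoff=0.0000, prob=0.024363
DDUD: Ā=87.3725, payoff=0.0000, prob=0.005847
UDUD: Ā=118.5052, payoff=0.0000, prob=0.024363
DUUD: Ā=110.2902, payoff=1.4240, prob=0.024363
UUUD: Ā=149.5891, payoff=1.9314, prob=0.101514
DDDU: Ā=81.1546, payoff=1.2110, prob=0.005847
UDDU: Ā=110.0717, payoff=1.6425, prob=0.024363
DUDU: Ā=101.8567, payoff=9.8575, prob=0.024363
UUDU: Ā=138.1505, payoff=13.3699, prob=0.101514
DDUU: Ā=94.7097, payoff=17.0045, prob=0.024363
UDUU: Ā=128.4568, payoff=23.0636, prob=0.101514
DUUU: Ā=120.2418, payoff=31.2786, prob=0.101514
UUUU: Ā=163.0866, payoff=42.4239, prob=0.422974
Price = Σ prob·payoff / R^4 = 25.750190 / 1.573519 = 16.3647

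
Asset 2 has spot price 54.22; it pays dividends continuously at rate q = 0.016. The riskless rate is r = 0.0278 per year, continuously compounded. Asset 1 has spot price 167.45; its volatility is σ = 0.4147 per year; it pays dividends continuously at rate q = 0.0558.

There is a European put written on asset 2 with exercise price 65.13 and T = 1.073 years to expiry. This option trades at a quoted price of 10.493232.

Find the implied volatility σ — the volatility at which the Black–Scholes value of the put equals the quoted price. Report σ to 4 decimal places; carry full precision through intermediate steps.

sigma = 0.1465

At σ = 0.1465 the Black–Scholes value reproduces the quote:
σ√T = 0.1465·√1.073 = 0.151753
d₁ = (ln(S/K) + (r−q+σ²/2)T) / (σ√T) = (ln(54.22/65.13) + (0.0278−0.016+0.1465²/2)·1.073) / 0.151753 = (-0.183335 + 0.024176) / 0.151753 = -1.048806
d₂ = d₁ − σ√T = -1.048806 − 0.151753 = -1.200559
e^{−rT} = 0.970611
e^{−qT} = 0.982979
N(−d₁) = 0.852866,  N(−d₂) = 0.885039
V = K·e^{−rT}·N(−d₂) − S·e^{−qT}·N(−d₁) = 55.948529 − 45.455297 = 10.493232 (equal to the quote); since ∂V/∂σ > 0 for all σ, the implied volatility is unique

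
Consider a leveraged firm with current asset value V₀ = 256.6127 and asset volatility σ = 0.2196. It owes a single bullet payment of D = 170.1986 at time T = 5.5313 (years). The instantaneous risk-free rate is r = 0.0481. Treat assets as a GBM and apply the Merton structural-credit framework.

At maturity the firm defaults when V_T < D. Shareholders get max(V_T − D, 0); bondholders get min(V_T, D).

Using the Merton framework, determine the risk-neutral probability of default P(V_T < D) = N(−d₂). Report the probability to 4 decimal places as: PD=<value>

PD=0.1464

Equity is a call on the firm's assets struck at D = 170.1986:
d₁ = [ln(V₀/D) + (r + σ²/2)T] / (σ√T)
   = [ln(256.6127/170.1986) + (0.0481 + 0.5·0.2196²)·5.5313] / (0.2196·√5.5313)
   = [0.410602 + 0.399427] / 0.516471 = 1.568391
d₂ = d₁ − σ√T = 1.568391 − 0.516471 = 1.051920
risk-neutral PD = N(−d₂) = N(-1.051920) = 0.146418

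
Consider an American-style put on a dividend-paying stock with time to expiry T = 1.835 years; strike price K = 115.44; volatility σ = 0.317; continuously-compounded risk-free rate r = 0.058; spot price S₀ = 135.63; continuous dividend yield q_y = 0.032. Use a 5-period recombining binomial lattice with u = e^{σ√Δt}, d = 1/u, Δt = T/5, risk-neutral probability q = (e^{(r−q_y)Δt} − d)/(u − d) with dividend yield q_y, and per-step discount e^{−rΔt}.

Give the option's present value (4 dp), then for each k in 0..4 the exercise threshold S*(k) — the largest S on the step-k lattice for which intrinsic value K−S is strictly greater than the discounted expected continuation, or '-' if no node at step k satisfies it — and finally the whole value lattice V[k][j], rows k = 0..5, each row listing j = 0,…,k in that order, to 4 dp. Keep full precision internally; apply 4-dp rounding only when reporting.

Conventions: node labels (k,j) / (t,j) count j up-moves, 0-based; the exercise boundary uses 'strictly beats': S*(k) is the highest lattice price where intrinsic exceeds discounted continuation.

Δt=0.36700  u=1.21172  d=0.82527  q=0.47695  discount=0.97894
step 5 (expiry): payoffs max(K−S,0) = 63.5187 39.2058 3.5081 0.0000 0.0000 0.0000
step 4: (k=4,j=0): S=62.9141, K−S=52.5259, hold=50.8292 ⇒ V=52.5259 exercise | (k=4,j=1): S=92.3744, K−S=23.0656, hold=21.7128 ⇒ V=23.0656 exercise | (k=4,j=2): S=135.6300, K−S=0.0000, hold=1.7963 ⇒ V=1.7963 continue | (k=4,j=3): S=199.1406, K−S=0.0000, hold=0.0000 ⇒ V=0.0000 continue | (k=4,j=4): S=292.3909, K−S=0.0000, hold=0.0000 ⇒ V=0.0000 continue  boundary S*=92.3744
step 3: (k=3,j=0): S=76.2342, K−S=39.2058, hold=37.6646 ⇒ V=39.2058 exercise | (k=3,j=1): S=111.9319, K−S=3.5081, hold=12.6491 ⇒ V=12.6491 continue | (k=3,j=2): S=164.3455, K−S=0.0000, hold=0.9198 ⇒ V=0.9198 continue | (k=3,j=3): S=241.3025, K−S=0.0000, hold=0.0000 ⇒ V=0.0000 continue  boundary S*=76.2342
step 2: (k=2,j=0): S=92.3744, K−S=23.0656, hold=25.9807 ⇒ V=25.9807 continue | (k=2,j=1): S=135.6300, K−S=0.0000, hold=6.9063 ⇒ V=6.9063 continue | (k=2,j=2): S=199.1406, K−S=0.0000, hold=0.4710 ⇒ V=0.4710 continue  boundary S*=-
step 1: (k=1,j=0): S=111.9319, K−S=3.5081, hold=16.5277 ⇒ V=16.5277 continue | (k=1,j=1): S=164.3455, K−S=0.0000, hold=3.7562 ⇒ V=3.7562 continue  boundary S*=-
step 0: (k=0,j=0): S=135.6300, K−S=0.0000, hold=10.2165 ⇒ V=10.2165 continue  boundary S*=-

price = 10.2165
boundary = - - - 76.2342 92.3744
tree:
10.2165
16.5277 3.7562
25.9807 6.9063 0.4710
39.2058 12.6491 0.9198 0.0000
52.5259 23.0656 1.7963 0.0000 0.0000
63.5187 39.2058 3.5081 0.0000 0.0000 0.0000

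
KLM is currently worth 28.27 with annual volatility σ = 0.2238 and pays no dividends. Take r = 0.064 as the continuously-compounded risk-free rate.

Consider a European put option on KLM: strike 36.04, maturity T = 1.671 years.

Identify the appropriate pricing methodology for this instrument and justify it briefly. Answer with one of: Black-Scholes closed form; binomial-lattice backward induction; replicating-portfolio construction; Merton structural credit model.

Key observation: the instrument is a plain European put (strike 36.04) on a lognormal asset; the exact continuous-time formula applies directly.

framework: Black-Scholes closed form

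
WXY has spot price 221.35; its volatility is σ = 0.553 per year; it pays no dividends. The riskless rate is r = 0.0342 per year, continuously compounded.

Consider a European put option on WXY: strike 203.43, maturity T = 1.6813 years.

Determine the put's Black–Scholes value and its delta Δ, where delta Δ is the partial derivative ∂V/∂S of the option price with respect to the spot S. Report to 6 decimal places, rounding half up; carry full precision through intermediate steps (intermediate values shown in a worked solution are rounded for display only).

price = 44.324441
Δ = -0.288951

σ√T = 0.553·√1.6813 = 0.717047
d₁ = (ln(S/K) + (r+σ²/2)T) / (σ√T) = (ln(221.35/203.43) + (0.0342+0.553²/2)·1.6813) / 0.717047 = (0.084423 + 0.314579) / 0.717047 = 0.556452
d₂ = d₁ − σ√T = 0.556452 − 0.717047 = -0.160596
e^{−rT} = 0.944121
N(−d₁) = 0.288951,  N(−d₂) = 0.563794
Put price V = K·e^{−rT}·N(−d₂) − S·N(−d₁) = 108.283771 − 63.959330 = 44.324441
Δ = −N(−d₁) = -0.288951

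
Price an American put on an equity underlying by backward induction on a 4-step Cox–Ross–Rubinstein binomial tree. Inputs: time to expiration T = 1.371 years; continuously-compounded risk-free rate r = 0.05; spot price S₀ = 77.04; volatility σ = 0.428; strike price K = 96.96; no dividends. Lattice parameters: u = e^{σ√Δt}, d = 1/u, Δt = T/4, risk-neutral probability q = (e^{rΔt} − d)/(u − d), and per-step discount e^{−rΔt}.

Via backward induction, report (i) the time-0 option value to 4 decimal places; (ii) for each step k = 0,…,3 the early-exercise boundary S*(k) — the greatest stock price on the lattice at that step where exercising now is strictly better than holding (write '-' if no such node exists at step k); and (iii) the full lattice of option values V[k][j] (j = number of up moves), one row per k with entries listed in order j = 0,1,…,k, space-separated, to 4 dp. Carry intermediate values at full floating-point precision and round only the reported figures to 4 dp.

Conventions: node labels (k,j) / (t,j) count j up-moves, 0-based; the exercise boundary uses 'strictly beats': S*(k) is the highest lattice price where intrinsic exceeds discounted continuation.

Δt=0.34275  u=1.28476  d=0.77836  q=0.47182  discount=0.98301
step 4 (expiry): payoffs max(K−S,0) = 68.6833 50.2863 19.9200 0.0000 0.0000
step 3: (k=3,j=0): S=36.3287, K−S=60.6313, hold=58.9838 ⇒ V=60.6313 exercise | (k=3,j=1): S=59.9645, K−S=36.9955, hold=35.3480 ⇒ V=36.9955 exercise | (k=3,j=2): S=98.9779, K−S=0.0000, hold=10.3427 ⇒ V=10.3427 continue | (k=3,j=3): S=163.3738, K−S=0.0000, hold=0.0000 ⇒ V=0.0000 continue  boundary S*=59.9645
step 2: (k=2,j=0): S=46.6737, K−S=50.2863, hold=48.6388 ⇒ V=50.2863 exercise | (k=2,j=1): S=77.0400, K−S=19.9200, hold=24.0053 ⇒ V=24.0053 continue | (k=2,j=2): S=127.1629, K−S=0.0000, hold=5.3700 ⇒ V=5.3700 continue  boundary S*=46.6737
step 1: (k=1,j=0): S=59.9645, K−S=36.9955, hold=37.2428 ⇒ V=37.2428 continue | (k=1,j=1): S=98.9779, K−S=0.0000, hold=14.9544 ⇒ V=14.9544 continue  boundary S*=-
step 0: (k=0,j=0): S=77.0400, K−S=19.9200, hold=26.2726 ⇒ V=26.2726 continue  boundary S*=-

price = 26.2726
boundary = - - 46.6737 59.9645
tree:
26.2726
37.2428 14.9544
50.2863 24.0053 5.3700
60.6313 36.9955 10.3427 0.0000
68.6833 50.2863 19.9200 0.0000 0.0000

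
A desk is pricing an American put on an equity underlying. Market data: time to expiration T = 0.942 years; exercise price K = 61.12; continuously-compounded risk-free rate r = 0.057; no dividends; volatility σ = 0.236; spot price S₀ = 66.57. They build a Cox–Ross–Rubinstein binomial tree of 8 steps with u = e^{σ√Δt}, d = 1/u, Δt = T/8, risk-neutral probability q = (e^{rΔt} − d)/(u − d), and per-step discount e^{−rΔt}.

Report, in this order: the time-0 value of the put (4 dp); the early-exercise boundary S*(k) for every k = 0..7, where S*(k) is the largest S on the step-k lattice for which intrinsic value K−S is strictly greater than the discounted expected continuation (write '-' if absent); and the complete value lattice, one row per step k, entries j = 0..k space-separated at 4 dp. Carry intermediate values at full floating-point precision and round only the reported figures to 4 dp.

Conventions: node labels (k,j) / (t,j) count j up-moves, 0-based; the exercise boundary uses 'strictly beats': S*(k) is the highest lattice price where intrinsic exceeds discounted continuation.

price = 2.6457
boundary = - - - - 48.1501 44.4045 48.1501 52.2117
tree:
2.6457
4.1307 1.3163
6.2656 2.2237 0.5000
9.1900 3.6612 0.9323 0.1095
12.9699 5.8376 1.7100 0.2303 0.0000
16.7155 8.9348 3.0688 0.4842 0.0000 0.0000
20.1698 12.9699 5.3449 1.0184 0.0000 0.0000 0.0000
23.3553 16.7155 8.9083 2.1417 0.0000 0.0000 0.0000 0.0000
26.2930 20.1698 12.9699 4.5042 0.0000 0.0000 0.0000 0.0000 0.0000

params: Δt=0.11775 u=1.08435 d=0.92221 q=0.52130 e^(-rΔt)=0.99331
t_8 payoffs: 26.2930 20.1698 12.9699 4.5042 0.0000 0.0000 0.0000 0.0000 0.0000
t_7: node(7,0) S=37.7647 payoff=23.3553 vs cont=22.9464 → 23.3553 [stop]  node(7,1) S=44.4045 payoff=16.7155 vs cont=16.3067 → 16.7155 [stop]  node(7,2) S=52.2117 payoff=8.9083 vs cont=8.4995 → 8.9083 [stop]  node(7,3) S=61.3915 payoff=0.0000 vs cont=2.1417 → 2.1417 [wait]  node(7,4) S=72.1853 payoff=0.0000 vs cont=0.0000 → 0.0000 [wait]  node(7,5) S=84.8769 payoff=0.0000 vs cont=0.0000 → 0.0000 [wait]  node(7,6) S=99.8000 payoff=0.0000 vs cont=0.0000 → 0.0000 [wait]  node(7,7) S=117.3467 payoff=0.0000 vs cont=0.0000 → 0.0000 [wait]  ⇒ S*(7)=52.2117
t_6: node(6,0) S=40.9502 payoff=20.1698 vs cont=19.7609 → 20.1698 [stop]  node(6,1) S=48.1501 payoff=12.9699 vs cont=12.5611 → 12.9699 [stop]  node(6,2) S=56.6158 payoff=4.5042 vs cont=5.3449 → 5.3449 [wait]  node(6,3) S=66.5700 payoff=0.0000 vs cont=1.0184 → 1.0184 [wait]  node(6,4) S=78.2743 payoff=0.0000 vs cont=0.0000 → 0.0000 [wait]  node(6,5) S=92.0365 payoff=0.0000 vs cont=0.0000 → 0.0000 [wait]  node(6,6) S=108.2183 payoff=0.0000 vs cont=0.0000 → 0.0000 [wait]  ⇒ S*(6)=48.1501
t_5: node(5,0) S=44.4045 payoff=16.7155 vs cont=16.3067 → 16.7155 [stop]  node(5,1) S=52.2117 payoff=8.9083 vs cont=8.9348 → 8.9348 [wait]  node(5,2) S=61.3915 payoff=0.0000 vs cont=3.0688 → 3.0688 [wait]  node(5,3) S=72.1853 payoff=0.0000 vs cont=0.4842 → 0.4842 [wait]  node(5,4) S=84.8769 payoff=0.0000 vs cont=0.0000 → 0.0000 [wait]  node(5,5) S=99.8000 payoff=0.0000 vs cont=0.0000 → 0.0000 [wait]  ⇒ S*(5)=44.4045
t_4: node(4,0) S=48.1501 payoff=12.9699 vs cont=12.5748 → 12.9699 [stop]  node(4,1) S=56.6158 payoff=4.5042 vs cont=5.8376 → 5.8376 [wait]  node(4,2) S=66.5700 payoff=0.0000 vs cont=1.7100 → 1.7100 [wait]  node(4,3) S=78.2743 payoff=0.0000 vs cont=0.2303 → 0.2303 [wait]  node(4,4) S=92.0365 payoff=0.0000 vs cont=0.0000 → 0.0000 [wait]  ⇒ S*(4)=48.1501
t_3: node(3,0) S=52.2117 payoff=8.9083 vs cont=9.1900 → 9.1900 [wait]  node(3,1) S=61.3915 payoff=0.0000 vs cont=3.6612 → 3.6612 [wait]  node(3,2) S=72.1853 payoff=0.0000 vs cont=0.9323 → 0.9323 [wait]  node(3,3) S=84.8769 payoff=0.0000 vs cont=0.1095 → 0.1095 [wait]  ⇒ S*(3)=-
t_2: node(2,0) S=56.6158 payoff=4.5042 vs cont=6.2656 → 6.2656 [wait]  node(2,1) S=66.5700 payoff=0.0000 vs cont=2.2237 → 2.2237 [wait]  node(2,2) S=78.2743 payoff=0.0000 vs cont=0.5000 → 0.5000 [wait]  ⇒ S*(2)=-
t_1: node(1,0) S=61.3915 payoff=0.0000 vs cont=4.1307 → 4.1307 [wait]  node(1,1) S=72.1853 payoff=0.0000 vs cont=1.3163 → 1.3163 [wait]  ⇒ S*(1)=-
t_0: node(0,0) S=66.5700 payoff=0.0000 vs cont=2.6457 → 2.6457 [wait]  ⇒ S*(0)=-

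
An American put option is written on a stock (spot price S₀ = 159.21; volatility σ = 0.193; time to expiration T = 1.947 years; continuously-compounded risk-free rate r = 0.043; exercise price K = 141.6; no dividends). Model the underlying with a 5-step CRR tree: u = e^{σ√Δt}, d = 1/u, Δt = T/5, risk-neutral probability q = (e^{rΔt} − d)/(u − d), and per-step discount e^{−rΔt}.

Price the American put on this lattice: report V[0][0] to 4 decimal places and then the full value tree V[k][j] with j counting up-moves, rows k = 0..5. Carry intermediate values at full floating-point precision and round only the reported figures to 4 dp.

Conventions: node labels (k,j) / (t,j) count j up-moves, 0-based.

price = 5.3432
tree:
5.3432
9.9390 1.5931
17.8919 3.4713 0.0421
30.6680 7.5620 0.0931 0.0000
43.2550 16.4701 0.2058 0.0000 0.0000
54.4138 30.6680 0.4549 0.0000 0.0000 0.0000

Δt=0.38940, u=1.12799, d=0.88653, q=0.53986, disc=e^(-rΔt)=0.98340
k=5 terminal: V=max(K-S,0) → 54.4138 30.6680 0.4549 0.0000 0.0000 0.0000
k=4: j=0 S=98.3450 intr=43.2550 cont=40.9038 V=43.2550[EX]; j=1 S=125.1299 intr=16.4701 cont=14.1188 V=16.4701[EX]; j=2 S=159.2100 intr=0.0000 cont=0.2058 V=0.2058[hold]; j=3 S=202.5720 intr=0.0000 cont=0.0000 V=0.0000[hold]; j=4 S=257.7440 intr=0.0000 cont=0.0000 V=0.0000[hold]
k=3: j=0 S=110.9320 intr=30.6680 cont=28.3168 V=30.6680[EX]; j=1 S=141.1451 intr=0.4549 cont=7.5620 V=7.5620[hold]; j=2 S=179.5870 intr=0.0000 cont=0.0931 V=0.0931[hold]; j=3 S=228.4989 intr=0.0000 cont=0.0000 V=0.0000[hold]
k=2: j=0 S=125.1299 intr=16.4701 cont=17.8919 V=17.8919[hold]; j=1 S=159.2100 intr=0.0000 cont=3.4713 V=3.4713[hold]; j=2 S=202.5720 intr=0.0000 cont=0.0421 V=0.0421[hold]
k=1: j=0 S=141.1451 intr=0.4549 cont=9.9390 V=9.9390[hold]; j=1 S=179.5870 intr=0.0000 cont=1.5931 V=1.5931[hold]
k=0: j=0 S=159.2100 intr=0.0000 cont=5.3432 V=5.3432[hold]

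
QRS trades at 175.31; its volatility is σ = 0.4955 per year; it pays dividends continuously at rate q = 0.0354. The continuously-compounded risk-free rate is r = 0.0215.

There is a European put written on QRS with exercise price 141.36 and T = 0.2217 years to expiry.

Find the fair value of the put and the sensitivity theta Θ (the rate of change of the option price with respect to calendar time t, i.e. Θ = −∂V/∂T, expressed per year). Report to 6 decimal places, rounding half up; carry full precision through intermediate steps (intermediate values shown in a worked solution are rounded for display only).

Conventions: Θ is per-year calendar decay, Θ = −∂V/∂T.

σ√T = 0.4955·√0.2217 = 0.233306
d₁ = (ln(S/K) + (r−q+σ²/2)T) / (σ√T) = (ln(175.31/141.36) + (0.0215−0.0354+0.4955²/2)·0.2217) / 0.233306 = (0.215246 + 0.024134) / 0.233306 = 1.026034
d₂ = d₁ − σ√T = 1.026034 − 0.233306 = 0.792728
e^{−rT} = 0.995245
e^{−qT} = 0.992183
N(−d₁) = 0.152438,  N(−d₂) = 0.213968
Put price V = K·e^{−rT}·N(−d₂) − S·e^{−qT}·N(−d₁) = 30.102709 − 26.514940 = 3.587769
φ(d₁) = (1/√(2π))·e^{−d₁²/2} = 0.235673
Θ = −S·e^{−qT}·φ(d₁)·σ/(2√T) − q·S·e^{−qT}·N(−d₁) + r·K·e^{−rT}·N(−d₂) = −21.569405 − 0.938629 + 0.647208 = -21.860825

price = 3.587769
Θ = -21.860825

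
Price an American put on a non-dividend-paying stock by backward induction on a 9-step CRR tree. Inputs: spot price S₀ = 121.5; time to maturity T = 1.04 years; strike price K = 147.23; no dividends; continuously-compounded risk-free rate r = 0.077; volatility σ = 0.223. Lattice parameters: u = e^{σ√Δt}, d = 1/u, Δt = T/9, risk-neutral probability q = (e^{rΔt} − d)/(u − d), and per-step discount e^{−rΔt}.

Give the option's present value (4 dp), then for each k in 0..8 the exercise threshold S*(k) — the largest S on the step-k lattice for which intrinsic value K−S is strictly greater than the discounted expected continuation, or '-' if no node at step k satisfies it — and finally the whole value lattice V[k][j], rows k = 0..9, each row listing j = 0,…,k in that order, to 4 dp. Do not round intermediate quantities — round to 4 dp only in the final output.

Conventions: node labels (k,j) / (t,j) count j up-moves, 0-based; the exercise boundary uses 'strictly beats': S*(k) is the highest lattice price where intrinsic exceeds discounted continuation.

params: Δt=0.11556 u=1.07875 d=0.92700 q=0.53995 e^(-rΔt)=0.99114
t_9 payoffs: 85.8143 75.7601 64.0600 50.4444 34.5999 16.1616 0.0000 0.0000 0.0000 0.0000
t_8: node(8,0) S=66.2523 payoff=80.9777 vs cont=79.6734 → 80.9777 [stop]  node(8,1) S=77.0983 payoff=70.1317 vs cont=68.8275 → 70.1317 [stop]  node(8,2) S=89.7199 payoff=57.5101 vs cont=56.2059 → 57.5101 [stop]  node(8,3) S=104.4077 payoff=42.8223 vs cont=41.5181 → 42.8223 [stop]  node(8,4) S=121.5000 payoff=25.7300 vs cont=24.4258 → 25.7300 [stop]  node(8,5) S=141.3904 payoff=5.8396 vs cont=7.3692 → 7.3692 [wait]  node(8,6) S=164.5371 payoff=0.0000 vs cont=0.0000 → 0.0000 [wait]  node(8,7) S=191.4730 payoff=0.0000 vs cont=0.0000 → 0.0000 [wait]  node(8,8) S=222.8185 payoff=0.0000 vs cont=0.0000 → 0.0000 [wait]  ⇒ S*(8)=121.5000
t_7: node(7,0) S=71.4699 payoff=75.7601 vs cont=74.4559 → 75.7601 [stop]  node(7,1) S=83.1700 payoff=64.0600 vs cont=62.7558 → 64.0600 [stop]  node(7,2) S=96.7856 payoff=50.4444 vs cont=49.1402 → 50.4444 [stop]  node(7,3) S=112.6301 payoff=34.5999 vs cont=33.2957 → 34.5999 [stop]  node(7,4) S=131.0684 payoff=16.1616 vs cont=15.6760 → 16.1616 [stop]  node(7,5) S=152.5253 payoff=0.0000 vs cont=3.3602 → 3.3602 [wait]  node(7,6) S=177.4948 payoff=0.0000 vs cont=0.0000 → 0.0000 [wait]  node(7,7) S=206.5520 payoff=0.0000 vs cont=0.0000 → 0.0000 [wait]  ⇒ S*(7)=131.0684
t_6: node(6,0) S=77.0983 payoff=70.1317 vs cont=68.8275 → 70.1317 [stop]  node(6,1) S=89.7199 payoff=57.5101 vs cont=56.2059 → 57.5101 [stop]  node(6,2) S=104.4077 payoff=42.8223 vs cont=41.5181 → 42.8223 [stop]  node(6,3) S=121.5000 payoff=25.7300 vs cont=24.4258 → 25.7300 [stop]  node(6,4) S=141.3904 payoff=5.8396 vs cont=9.1675 → 9.1675 [wait]  node(6,5) S=164.5371 payoff=0.0000 vs cont=1.5322 → 1.5322 [wait]  node(6,6) S=191.4730 payoff=0.0000 vs cont=0.0000 → 0.0000 [wait]  ⇒ S*(6)=121.5000
t_5: node(5,0) S=83.1700 payoff=64.0600 vs cont=62.7558 → 64.0600 [stop]  node(5,1) S=96.7856 payoff=50.4444 vs cont=49.1402 → 50.4444 [stop]  node(5,2) S=112.6301 payoff=34.5999 vs cont=33.2957 → 34.5999 [stop]  node(5,3) S=131.0684 payoff=16.1616 vs cont=16.6383 → 16.6383 [wait]  node(5,4) S=152.5253 payoff=0.0000 vs cont=5.0001 → 5.0001 [wait]  node(5,5) S=177.4948 payoff=0.0000 vs cont=0.6986 → 0.6986 [wait]  ⇒ S*(5)=112.6301
t_4: node(4,0) S=89.7199 payoff=57.5101 vs cont=56.2059 → 57.5101 [stop]  node(4,1) S=104.4077 payoff=42.8223 vs cont=41.5181 → 42.8223 [stop]  node(4,2) S=121.5000 payoff=25.7300 vs cont=24.6810 → 25.7300 [stop]  node(4,3) S=141.3904 payoff=5.8396 vs cont=10.2625 → 10.2625 [wait]  node(4,4) S=164.5371 payoff=0.0000 vs cont=2.6538 → 2.6538 [wait]  ⇒ S*(4)=121.5000
t_3: node(3,0) S=96.7856 payoff=50.4444 vs cont=49.1402 → 50.4444 [stop]  node(3,1) S=112.6301 payoff=34.5999 vs cont=33.2957 → 34.5999 [stop]  node(3,2) S=131.0684 payoff=16.1616 vs cont=17.2244 → 17.2244 [wait]  node(3,3) S=152.5253 payoff=0.0000 vs cont=6.0997 → 6.0997 [wait]  ⇒ S*(3)=112.6301
t_2: node(2,0) S=104.4077 payoff=42.8223 vs cont=41.5181 → 42.8223 [stop]  node(2,1) S=121.5000 payoff=25.7300 vs cont=24.9946 → 25.7300 [stop]  node(2,2) S=141.3904 payoff=5.8396 vs cont=11.1182 → 11.1182 [wait]  ⇒ S*(2)=121.5000
t_1: node(1,0) S=112.6301 payoff=34.5999 vs cont=33.2957 → 34.5999 [stop]  node(1,1) S=131.0684 payoff=16.1616 vs cont=17.6823 → 17.6823 [wait]  ⇒ S*(1)=112.6301
t_0: node(0,0) S=121.5000 payoff=25.7300 vs cont=25.2396 → 25.7300 [stop]  ⇒ S*(0)=121.5000

price = 25.7300
boundary = 121.5000 112.6301 121.5000 112.6301 121.5000 112.6301 121.5000 131.0684 121.5000
tree:
25.7300
34.5999 17.6823
42.8223 25.7300 11.1182
50.4444 34.5999 17.2244 6.0997
57.5101 42.8223 25.7300 10.2625 2.6538
64.0600 50.4444 34.5999 16.6383 5.0001 0.6986
70.1317 57.5101 42.8223 25.7300 9.1675 1.5322 0.0000
75.7601 64.0600 50.4444 34.5999 16.1616 3.3602 0.0000 0.0000
80.9777 70.1317 57.5101 42.8223 25.7300 7.3692 0.0000 0.0000 0.0000
85.8143 75.7601 64.0600 50.4444 34.5999 16.1616 0.0000 0.0000 0.0000 0.0000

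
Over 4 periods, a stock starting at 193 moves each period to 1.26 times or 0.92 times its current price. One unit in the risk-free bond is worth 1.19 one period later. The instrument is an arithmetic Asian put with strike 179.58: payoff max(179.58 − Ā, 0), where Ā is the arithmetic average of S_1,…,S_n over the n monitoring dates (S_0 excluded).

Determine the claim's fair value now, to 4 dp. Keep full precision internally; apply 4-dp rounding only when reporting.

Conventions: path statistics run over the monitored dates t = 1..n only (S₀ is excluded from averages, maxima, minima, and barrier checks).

Risk-neutral up-probability p* = (R−d)/(u−d) = (1.19−0.92)/(1.26−0.92) = 0.7941; the claim prices as the p*-weighted sum of path payoffs discounted by R^4.
Enumerate all 2^4 = 16 price paths (U = up ×1.26, D = down ×0.92); each path with k up-moves has probability p*^k·(1−p*)^(4−k).
DDDD: Ā=157.3665, payoff=22.2135, prob=0.001797
UDDD: Ā=215.5236, payoff=0.0000, prob=0.006930
DUDD: Ā=199.1186, payoff=0.0000, prob=0.006930
UUDD: Ā=272.7059, payoff=0.0000, prob=0.026731
DDUD: Ā=184.0260, payoff=0.0000, prob=0.006930
UDUD: Ā=252.0356, payoff=0.0000, prob=0.026731
DUUD: Ā=235.6306, payoff=0.0000, prob=0.026731
UUUD: Ā=322.7115, payoff=0.0000, prob=0.103104
DDDU: Ā=170.1408, payoff=9.4392, prob=0.006930
UDDU: Ā=233.0190, payoff=0.0000, prob=0.026731
DUDU: Ā=216.6140, payoff=0.0000, prob=0.026731
UUDU: Ā=296.6670, payoff=0.0000, prob=0.103104
DDUU: Ā=201.5214, payoff=0.0000, prob=0.026731
UDUU: Ā=275.9967, payoff=0.0000, prob=0.103104
DUUU: Ā=259.5917, payoff=0.0000, prob=0.103104
UUUU: Ā=355.5277, payoff=0.0000, prob=0.397685
Price = Σ prob·payoff / R^4 = 0.105326 / 2.005339 = 0.0525

price = 0.0525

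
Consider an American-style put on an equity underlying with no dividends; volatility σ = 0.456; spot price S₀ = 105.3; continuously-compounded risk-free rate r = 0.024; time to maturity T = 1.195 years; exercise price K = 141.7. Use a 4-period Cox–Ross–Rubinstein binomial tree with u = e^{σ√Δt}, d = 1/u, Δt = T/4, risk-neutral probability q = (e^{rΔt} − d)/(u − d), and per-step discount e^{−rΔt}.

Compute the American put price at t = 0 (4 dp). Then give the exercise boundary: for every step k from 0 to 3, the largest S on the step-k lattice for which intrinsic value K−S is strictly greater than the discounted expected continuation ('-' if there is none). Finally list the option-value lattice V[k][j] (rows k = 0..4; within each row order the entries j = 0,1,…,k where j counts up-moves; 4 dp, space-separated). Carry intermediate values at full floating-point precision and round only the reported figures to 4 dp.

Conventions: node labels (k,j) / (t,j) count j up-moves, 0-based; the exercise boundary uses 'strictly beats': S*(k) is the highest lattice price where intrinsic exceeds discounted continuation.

params: Δt=0.29875 u=1.28305 d=0.77939 q=0.45230 e^(-rΔt)=0.99286
t_4 payoffs: 102.8444 77.7352 36.4000 0.0000 0.0000
t_3: node(3,0) S=49.8536 payoff=91.8464 vs cont=90.8340 → 91.8464 [stop]  node(3,1) S=82.0700 payoff=59.6300 vs cont=58.6176 → 59.6300 [stop]  node(3,2) S=135.1052 payoff=6.5948 vs cont=19.7939 → 19.7939 [wait]  node(3,3) S=222.4128 payoff=0.0000 vs cont=0.0000 → 0.0000 [wait]  ⇒ S*(3)=82.0700
t_2: node(2,0) S=63.9648 payoff=77.7352 vs cont=76.7229 → 77.7352 [stop]  node(2,1) S=105.3000 payoff=36.4000 vs cont=41.3149 → 41.3149 [wait]  node(2,2) S=173.3469 payoff=0.0000 vs cont=10.7637 → 10.7637 [wait]  ⇒ S*(2)=63.9648
t_1: node(1,0) S=82.0700 payoff=59.6300 vs cont=60.8248 → 60.8248 [wait]  node(1,1) S=135.1052 payoff=6.5948 vs cont=27.3003 → 27.3003 [wait]  ⇒ S*(1)=-
t_0: node(0,0) S=105.3000 payoff=36.4000 vs cont=45.3355 → 45.3355 [wait]  ⇒ S*(0)=-

price = 45.3355
boundary = - - 63.9648 82.0700
tree:
45.3355
60.8248 27.3003
77.7352 41.3149 10.7637
91.8464 59.6300 19.7939 0.0000
102.8444 77.7352 36.4000 0.0000 0.0000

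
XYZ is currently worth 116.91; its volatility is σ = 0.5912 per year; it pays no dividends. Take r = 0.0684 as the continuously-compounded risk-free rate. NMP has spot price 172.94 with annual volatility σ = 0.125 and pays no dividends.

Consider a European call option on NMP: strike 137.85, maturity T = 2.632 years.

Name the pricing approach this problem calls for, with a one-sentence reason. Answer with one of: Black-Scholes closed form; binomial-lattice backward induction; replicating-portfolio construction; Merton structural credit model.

Key observation: with NMP following a GBM at constant σ and r, the European call struck at 137.85 prices in closed form — nothing here needs a stepwise model or a balance sheet.

framework: Black-Scholes closed form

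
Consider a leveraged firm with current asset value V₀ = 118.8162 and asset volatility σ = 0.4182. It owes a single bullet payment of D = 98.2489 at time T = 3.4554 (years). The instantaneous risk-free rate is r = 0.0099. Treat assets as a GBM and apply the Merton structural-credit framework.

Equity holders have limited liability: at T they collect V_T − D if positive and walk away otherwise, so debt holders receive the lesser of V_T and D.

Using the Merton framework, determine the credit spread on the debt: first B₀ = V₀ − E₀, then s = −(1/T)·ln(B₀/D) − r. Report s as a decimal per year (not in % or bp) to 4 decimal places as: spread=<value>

Equity is a call on the firm's assets struck at D = 98.2489:
d₁ = [ln(V₀/D) + (r + σ²/2)T] / (σ√T)
   = [ln(118.8162/98.2489) + (0.0099 + 0.5·0.4182²)·3.4554] / (0.4182·√3.4554)
   = [0.190074 + 0.336368] / 0.777380 = 0.677200
d₂ = d₁ − σ√T = 0.677200 − 0.777380 = -0.100179
N(d₁) = 0.750861,  N(d₂) = 0.460101,  e^(−rT) = 0.966370
E₀ = V₀·N(d₁) − D·e^(−rT)·N(d₂)
   = 118.8162·0.750861 − 98.2489·0.966370·0.460101 = 45.530209
B₀ = V₀ − E₀ = 118.8162 − 45.530209 = 73.285991
spread = −(1/T)·ln(B₀/D) − r = −(1/3.4554)·ln(73.285991/98.2489) − 0.0099 = 0.07493376

spread=0.0749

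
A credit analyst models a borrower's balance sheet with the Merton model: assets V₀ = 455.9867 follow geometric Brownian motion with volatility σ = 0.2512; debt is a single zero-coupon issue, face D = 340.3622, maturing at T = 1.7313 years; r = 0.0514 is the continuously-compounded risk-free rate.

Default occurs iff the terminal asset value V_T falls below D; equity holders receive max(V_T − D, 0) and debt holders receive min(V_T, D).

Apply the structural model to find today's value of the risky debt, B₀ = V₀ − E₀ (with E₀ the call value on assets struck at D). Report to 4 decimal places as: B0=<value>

Work the structural quantities from V₀ = 455.9867 against face 340.3622:
d₁ = [ln(V₀/D) + (r + σ²/2)T] / (σ√T)
   = [ln(455.9867/340.3622) + (0.0514 + 0.5·0.2512²)·1.7313] / (0.2512·√1.7313)
   = [0.292453 + 0.143613] / 0.330526 = 1.319308
d₂ = d₁ − σ√T = 1.319308 − 0.330526 = 0.988782
N(d₁) = 0.906467,  N(d₂) = 0.838615,  e^(−rT) = 0.914856
E₀ = V₀·N(d₁) − D·e^(−rT)·N(d₂)
   = 455.9867·0.906467 − 340.3622·0.914856·0.838615 = 152.206944
B₀ = V₀ − E₀ = 455.9867 − 152.206944 = 303.779756

B0=303.7798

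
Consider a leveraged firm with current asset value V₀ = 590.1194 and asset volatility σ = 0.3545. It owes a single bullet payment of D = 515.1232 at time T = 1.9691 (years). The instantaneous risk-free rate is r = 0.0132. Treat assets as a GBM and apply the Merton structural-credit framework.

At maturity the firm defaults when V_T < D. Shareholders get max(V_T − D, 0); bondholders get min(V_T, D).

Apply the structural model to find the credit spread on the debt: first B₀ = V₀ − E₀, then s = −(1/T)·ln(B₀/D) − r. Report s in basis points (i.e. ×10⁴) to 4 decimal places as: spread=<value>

spread=746.9174

Apply the equity-as-call identities (strike 515.1232, horizon 1.9691 years):
d₁ = [ln(V₀/D) + (r + σ²/2)T] / (σ√T)
   = [ln(590.1194/515.1232) + (0.0132 + 0.5·0.3545²)·1.9691] / (0.3545·√1.9691)
   = [0.135919 + 0.149721] / 0.497451 = 0.574207
d₂ = d₁ − σ√T = 0.574207 − 0.497451 = 0.076756
N(d₁) = 0.717086,  N(d₂) = 0.530591,  e^(−rT) = 0.974343
E₀ = V₀·N(d₁) − D·e^(−rT)·N(d₂)
   = 590.1194·0.717086 − 515.1232·0.974343·0.530591 = 156.859205
B₀ = V₀ − E₀ = 590.1194 − 156.859205 = 433.260195
spread = −(1/T)·ln(B₀/D) − r = −(1/1.9691)·ln(433.260195/515.1232) − 0.0132 = 0.07469174
in basis points: 0.07469174 × 10⁴ = 746.9174 bp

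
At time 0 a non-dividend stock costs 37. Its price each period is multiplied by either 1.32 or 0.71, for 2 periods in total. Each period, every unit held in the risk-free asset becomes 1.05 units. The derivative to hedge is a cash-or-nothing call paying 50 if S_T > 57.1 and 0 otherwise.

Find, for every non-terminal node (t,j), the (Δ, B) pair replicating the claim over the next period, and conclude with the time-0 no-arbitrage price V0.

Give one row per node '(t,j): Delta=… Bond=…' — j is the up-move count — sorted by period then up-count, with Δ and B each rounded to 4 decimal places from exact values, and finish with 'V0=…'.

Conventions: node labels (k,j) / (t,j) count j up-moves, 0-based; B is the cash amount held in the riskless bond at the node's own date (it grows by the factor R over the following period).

(0,0): Delta=1.1760 Bond=-29.4218
(1,0): Delta=0.0000 Bond=0.0000
(1,1): Delta=1.6783 Bond=-55.4254
V0=14.0893

The replicating-portfolio and risk-neutral prices coincide; use p* = (1.05−0.71)/(1.32−0.71) = 0.5574 for the latter.
Payoffs at expiry: V(2,0)=0.0000, V(2,1)=0.0000, V(2,2)=50.0000
  t=1,j=0: stock 26.2700 → up 34.6764 (V=0.0000), down 18.6517 (V=0.0000). Price 0.0000; hedge Δ=0.0000, bond B=0.0000.
  t=1,j=1: stock 48.8400 → up 64.4688 (V=50.0000), down 34.6764 (V=0.0000). Price 26.5418; hedge Δ=1.6783, bond B=-55.4254.
  t=0,j=0: stock 37.0000 → up 48.8400 (V=26.5418), down 26.2700 (V=0.0000). Price 14.0893; hedge Δ=1.1760, bond B=-29.4218.
Check: Δ(0,0)·S0 + B(0,0) = 14.0893 = V0.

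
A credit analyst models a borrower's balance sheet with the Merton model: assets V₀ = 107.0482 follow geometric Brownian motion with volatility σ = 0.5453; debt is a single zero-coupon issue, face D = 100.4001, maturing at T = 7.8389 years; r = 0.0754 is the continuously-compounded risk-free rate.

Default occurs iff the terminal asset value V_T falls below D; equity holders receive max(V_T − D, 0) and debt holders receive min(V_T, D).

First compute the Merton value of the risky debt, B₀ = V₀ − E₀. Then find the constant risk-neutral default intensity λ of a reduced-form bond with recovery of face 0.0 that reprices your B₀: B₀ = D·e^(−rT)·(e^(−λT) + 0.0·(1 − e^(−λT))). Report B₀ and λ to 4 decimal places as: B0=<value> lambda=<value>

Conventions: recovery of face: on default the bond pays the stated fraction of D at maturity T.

Apply the equity-as-call identities (strike 100.4001, horizon 7.8389 years):
d₁ = [ln(V₀/D) + (r + σ²/2)T] / (σ√T)
   = [ln(107.0482/100.4001) + (0.0754 + 0.5·0.5453²)·7.8389] / (0.5453·√7.8389)
   = [0.064116 + 1.756510] / 1.526733 = 1.192498
d₂ = d₁ − σ√T = 1.192498 − 1.526733 = -0.334235
N(d₁) = 0.883467,  N(d₂) = 0.369101,  e^(−rT) = 0.553744
E₀ = V₀·N(d₁) − D·e^(−rT)·N(d₂)
   = 107.0482·0.883467 − 100.4001·0.553744·0.369101 = 74.053025
B₀ = V₀ − E₀ = 107.0482 − 74.053025 = 32.995175
e^(−λT) = (B₀·e^(rT)/D − 0)/(1 − 0) = (32.9952·1.805889/100.4001 − 0)/1 = 0.59348221
λ = −ln(0.59348221)/7.8389 = 0.066559

B0=32.9952 lambda=0.0666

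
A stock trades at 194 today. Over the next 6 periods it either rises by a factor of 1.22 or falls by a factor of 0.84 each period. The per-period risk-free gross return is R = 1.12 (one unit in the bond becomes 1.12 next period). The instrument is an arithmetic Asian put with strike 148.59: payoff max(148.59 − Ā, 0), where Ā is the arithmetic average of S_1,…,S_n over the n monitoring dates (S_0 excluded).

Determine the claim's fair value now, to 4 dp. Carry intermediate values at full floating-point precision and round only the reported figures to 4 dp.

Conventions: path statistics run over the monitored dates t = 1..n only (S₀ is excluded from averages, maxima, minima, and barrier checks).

price = 0.1024

Set p* = 0.7368 (from d < R < u); the path-dependent value is the discounted p*-expectation over all price paths.
Enumerate all 2^6 = 64 price paths (U = up ×1.22, D = down ×0.84); each path with k up-moves has probability p*^k·(1−p*)^(6−k).
DDDDDD: Ā=110.1172, payoff=38.4728, prob=0.000332
UDDDDD: Ā=159.9321, payoff=0.0000, prob=0.000930
DUDDDD: Ā=147.6454, payoff=0.9446, prob=0.000930
UUDDDD: Ā=214.4374, payoff=0.0000, prob=0.002604
DDUDDD: Ā=137.3246, payoff=11.2654, prob=0.000930
UDUDDD: Ā=199.4476, payoff=0.0000, prob=0.002604
DUUDDD: Ā=187.1610, payoff=0.0000, prob=0.002604
UUUDDD: Ā=271.8290, payoff=0.0000, prob=0.007291
DDDUDD: Ā=128.6551, payoff=19.9349, prob=0.000930
UDDUDD: Ā=186.8563, payoff=0.0000, prob=0.002604
DUDUDD: Ā=174.5696, payoff=0.0000, prob=0.002604
UUDUDD: Ā=253.5415, payoff=0.0000, prob=0.007291
DDUUDD: Ā=164.2488, payoff=0.0000, prob=0.002604
UDUUDD: Ā=238.5518, payoff=0.0000, prob=0.007291
DUUUDD: Ā=226.2651, payoff=0.0000, prob=0.007291
UUUUDD: Ā=328.6232, payoff=0.0000, prob=0.020414
DDDDUD: Ā=121.3728, payoff=27.2172, prob=0.000930
UDDDUD: Ā=176.2795, payoff=0.0000, prob=0.002604
DUDDUD: Ā=163.9928, payoff=0.0000, prob=0.002604
UUDDUD: Ā=238.1801, payoff=0.0000, prob=0.007291
DDUDUD: Ā=153.6720, payoff=0.0000, prob=0.002604
UDUDUD: Ā=223.1903, payoff=0.0000, prob=0.007291
DUUDUD: Ā=210.9037, payoff=0.0000, prob=0.007291
UUUDUD: Ā=306.3125, payoff=0.0000, prob=0.020414
DDDUUD: Ā=145.0026, payoff=3.5874, prob=0.002604
UDDUUD: Ā=210.5990, payoff=0.0000, prob=0.007291
DUDUUD: Ā=198.3123, payoff=0.0000, prob=0.007291
UUDUUD: Ā=288.0250, payoff=0.0000, prob=0.020414
DDUUUD: Ā=187.9915, payoff=0.0000, prob=0.007291
UDUUUD: Ā=273.0353, payoff=0.0000, prob=0.020414
DUUUUD: Ā=260.7486, payoff=0.0000, prob=0.020414
UUUUUD: Ā=378.7063, payoff=0.0000, prob=0.057160
DDDDDU: Ā=115.2556, payoff=33.3344, prob=0.000930
UDDDDU: Ā=167.3950, payoff=0.0000, prob=0.002604
DUDDDU: Ā=155.1084, payoff=0.0000, prob=0.002604
UUDDDU: Ā=225.2764, payoff=0.0000, prob=0.007291
DDUDDU: Ā=144.7876, payoff=3.8024, prob=0.002604
UDUDDU: Ā=210.2867, payoff=0.0000, prob=0.007291
DUUDDU: Ā=198.0000, payoff=0.0000, prob=0.007291
UUUDDU: Ā=287.5715, payoff=0.0000, prob=0.020414
DDDUDU: Ā=136.1181, payoff=12.4719, prob=0.002604
UDDUDU: Ā=197.6953, payoff=0.0000, prob=0.007291
DUDUDU: Ā=185.4086, payoff=0.0000, prob=0.007291
UUDUDU: Ā=269.2840, payoff=0.0000, prob=0.020414
DDUUDU: Ā=175.0878, payoff=0.0000, prob=0.007291
UDUUDU: Ā=254.2943, payoff=0.0000, prob=0.020414
DUUUDU: Ā=242.0076, payoff=0.0000, prob=0.020414
UUUUDU: Ā=351.4872, payoff=0.0000, prob=0.057160
DDDDUU: Ā=128.8357, payoff=19.7543, prob=0.002604
UDDDUU: Ā=187.1186, payoff=0.0000, prob=0.007291
DUDDUU: Ā=174.8319, payoff=0.0000, prob=0.007291
UUDDUU: Ā=253.9225, payoff=0.0000, prob=0.020414
DDUDUU: Ā=164.5111, payoff=0.0000, prob=0.007291
UDUDUU: Ā=238.9328, payoff=0.0000, prob=0.020414
DUUDUU: Ā=226.6461, payoff=0.0000, prob=0.020414
UUUDUU: Ā=329.1765, payoff=0.0000, prob=0.057160
DDDUUU: Ā=155.8416, payoff=0.0000, prob=0.007291
UDDUUU: Ā=226.3414, payoff=0.0000, prob=0.020414
DUDUUU: Ā=214.0547, payoff=0.0000, prob=0.020414
UUDUUU: Ā=310.8890, payoff=0.0000, prob=0.057160
DDUUUU: Ā=203.7339, payoff=0.0000, prob=0.020414
UDUUUU: Ā=295.8993, payoff=0.0000, prob=0.057160
DUUUUU: Ā=283.6126, payoff=0.0000, prob=0.057160
UUUUUU: Ā=411.9136, payoff=0.0000, prob=0.160047
Price = Σ prob·payoff / R^6 = 0.202134 / 1.973823 = 0.1024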